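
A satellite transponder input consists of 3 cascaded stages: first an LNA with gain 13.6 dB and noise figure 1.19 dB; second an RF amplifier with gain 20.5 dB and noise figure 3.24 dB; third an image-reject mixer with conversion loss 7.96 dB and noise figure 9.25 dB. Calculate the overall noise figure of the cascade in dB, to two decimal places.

1.36 dB

Convert to linear (a loss of L dB is a gain of −L dB): F_i = 10^(NF_i/10), G_i = 10^(G_i,dB/10)
  Stage 1: F_1 = 10^(1.19/10) = 1.315, G_1 = 10^(13.6/10) = 22.91
  Stage 2: F_2 = 10^(3.24/10) = 2.109, G_2 = 10^(20.5/10) = 112.2
  Stage 3: F_3 = 10^(9.25/10) = 8.414, G_3 = 10^(−7.96/10) = 0.1600
Friis cascade:
  F = 1.315 + (2.109 − 1)/22.91 + (8.414 − 1)/2570 = 1.367
NF = 10 log₁₀(1.367) = 1.36 dB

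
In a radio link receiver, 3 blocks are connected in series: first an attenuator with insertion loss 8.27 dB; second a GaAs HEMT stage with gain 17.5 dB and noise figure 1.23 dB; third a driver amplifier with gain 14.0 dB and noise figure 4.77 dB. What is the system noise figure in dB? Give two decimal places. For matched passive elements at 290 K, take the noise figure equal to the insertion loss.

9.61 dB

Convert to linear (a loss of L dB is a gain of −L dB): F_i = 10^(NF_i/10), G_i = 10^(G_i,dB/10)
  Stage 1: F_1 = 10^(8.27/10) = 6.714, G_1 = 10^(−8.27/10) = 0.1489
  Stage 2: F_2 = 10^(1.23/10) = 1.327, G_2 = 10^(17.5/10) = 56.23
  Stage 3: F_3 = 10^(4.77/10) = 2.999, G_3 = 10^(14.0/10) = 25.12
Friis cascade:
  F = 6.714 + (1.327 − 1)/0.1489 + (2.999 − 1)/8.375 = 9.151
NF = 10 log₁₀(9.151) = 9.61 dB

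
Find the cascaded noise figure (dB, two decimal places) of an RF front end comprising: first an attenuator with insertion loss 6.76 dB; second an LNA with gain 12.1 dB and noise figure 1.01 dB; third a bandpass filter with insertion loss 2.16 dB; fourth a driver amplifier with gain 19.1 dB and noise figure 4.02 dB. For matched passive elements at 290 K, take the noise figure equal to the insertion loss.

Convert to linear (a loss of L dB is a gain of −L dB): F_i = 10^(NF_i/10), G_i = 10^(G_i,dB/10)
  Stage 1: F_1 = 10^(6.76/10) = 4.742, G_1 = 10^(−6.76/10) = 0.2109
  Stage 2: F_2 = 10^(1.01/10) = 1.262, G_2 = 10^(12.1/10) = 16.22
  Stage 3: F_3 = 10^(2.16/10) = 1.644, G_3 = 10^(−2.16/10) = 0.6081
  Stage 4: F_4 = 10^(4.02/10) = 2.523, G_4 = 10^(19.1/10) = 81.28
Friis cascade:
  F = 4.742 + (1.262 − 1)/0.2109 + (1.644 − 1)/3.420 + (2.523 − 1)/2.080 = 6.905
NF = 10 log₁₀(6.905) = 8.39 dB

8.39 dB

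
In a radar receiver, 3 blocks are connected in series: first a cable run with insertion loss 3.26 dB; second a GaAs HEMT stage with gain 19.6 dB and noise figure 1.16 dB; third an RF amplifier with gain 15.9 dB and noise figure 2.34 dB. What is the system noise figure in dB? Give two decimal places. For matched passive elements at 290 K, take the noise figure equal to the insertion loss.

4.45 dB

Convert to linear (a loss of L dB is a gain of −L dB): F_i = 10^(NF_i/10), G_i = 10^(G_i,dB/10)
  Stage 1: F_1 = 10^(3.26/10) = 2.118, G_1 = 10^(−3.26/10) = 0.4721
  Stage 2: F_2 = 10^(1.16/10) = 1.306, G_2 = 10^(19.6/10) = 91.20
  Stage 3: F_3 = 10^(2.34/10) = 1.714, G_3 = 10^(15.9/10) = 38.90
Friis cascade:
  F = 2.118 + (1.306 − 1)/0.4721 + (1.714 − 1)/43.05 = 2.784
NF = 10 log₁₀(2.784) = 4.45 dB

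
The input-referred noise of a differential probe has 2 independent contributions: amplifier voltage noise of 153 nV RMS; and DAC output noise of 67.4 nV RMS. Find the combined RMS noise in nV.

Uncorrelated sources add in power (mean-square): V_tot = √(ΣV_i²)
V_tot = √[(1.53×10⁻⁷)² + (6.74×10⁻⁸)²] = 1.67×10⁻⁷ V = 167 nV

167 nV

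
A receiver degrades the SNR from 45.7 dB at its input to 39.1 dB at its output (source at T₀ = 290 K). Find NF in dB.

6.6 dB

NF (dB) = SNR_in(dB) − SNR_out(dB) when the source is at T₀
NF = 45.7 − 39.1 = 6.6 dB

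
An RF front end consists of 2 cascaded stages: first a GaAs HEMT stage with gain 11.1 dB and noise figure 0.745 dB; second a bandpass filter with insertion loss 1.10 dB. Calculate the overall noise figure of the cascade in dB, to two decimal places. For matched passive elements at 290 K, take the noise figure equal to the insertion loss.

0.83 dB

Convert to linear (a loss of L dB is a gain of −L dB): F_i = 10^(NF_i/10), G_i = 10^(G_i,dB/10)
  Stage 1: F_1 = 10^(0.745/10) = 1.187, G_1 = 10^(11.1/10) = 12.88
  Stage 2: F_2 = 10^(1.10/10) = 1.288, G_2 = 10^(−1.10/10) = 0.7762
Friis cascade:
  F = 1.187 + (1.288 − 1)/12.88 = 1.210
NF = 10 log₁₀(1.210) = 0.83 dB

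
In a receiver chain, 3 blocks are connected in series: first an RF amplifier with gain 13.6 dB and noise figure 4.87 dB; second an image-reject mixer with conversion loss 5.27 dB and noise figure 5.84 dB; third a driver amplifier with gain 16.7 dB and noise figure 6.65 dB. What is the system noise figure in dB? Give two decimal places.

Convert to linear (a loss of L dB is a gain of −L dB): F_i = 10^(NF_i/10), G_i = 10^(G_i,dB/10)
  Stage 1: F_1 = 10^(4.87/10) = 3.069, G_1 = 10^(13.6/10) = 22.91
  Stage 2: F_2 = 10^(5.84/10) = 3.837, G_2 = 10^(−5.27/10) = 0.2972
  Stage 3: F_3 = 10^(6.65/10) = 4.624, G_3 = 10^(16.7/10) = 46.77
Friis cascade:
  F = 3.069 + (3.837 − 1)/22.91 + (4.624 − 1)/6.808 = 3.725
NF = 10 log₁₀(3.725) = 5.71 dB

5.71 dB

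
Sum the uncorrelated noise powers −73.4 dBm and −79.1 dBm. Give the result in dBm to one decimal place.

Convert to linear, add, convert back:
P₁ = 4.57×10⁻¹¹ W, P₂ = 1.23×10⁻¹¹ W
P_tot = 5.80×10⁻¹¹ W → 10 log₁₀(P_tot / 10⁻³) = −72.4 dBm

−72.4 dBm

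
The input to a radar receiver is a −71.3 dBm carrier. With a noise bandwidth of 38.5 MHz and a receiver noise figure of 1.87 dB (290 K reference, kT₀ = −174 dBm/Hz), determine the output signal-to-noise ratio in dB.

Noise floor: N = −174 + 10 log₁₀(B) + NF
10 log₁₀(3.85×10⁷) = 75.85 dB
N = −174 + 75.85 + 1.87 = −96.28 dBm
SNR = P_sig − N = −71.3 − (−96.28) = 24.98 dB → 25.0 dB

25.0 dB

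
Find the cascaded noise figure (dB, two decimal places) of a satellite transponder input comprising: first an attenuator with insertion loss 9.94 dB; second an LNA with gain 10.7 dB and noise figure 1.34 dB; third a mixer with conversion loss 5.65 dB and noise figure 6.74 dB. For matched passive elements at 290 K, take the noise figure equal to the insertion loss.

Convert to linear (a loss of L dB is a gain of −L dB): F_i = 10^(NF_i/10), G_i = 10^(G_i,dB/10)
  Stage 1: F_1 = 10^(9.94/10) = 9.863, G_1 = 10^(−9.94/10) = 0.1014
  Stage 2: F_2 = 10^(1.34/10) = 1.361, G_2 = 10^(10.7/10) = 11.75
  Stage 3: F_3 = 10^(6.74/10) = 4.721, G_3 = 10^(−5.65/10) = 0.2723
Friis cascade:
  F = 9.863 + (1.361 − 1)/0.1014 + (4.721 − 1)/1.191 = 16.55
NF = 10 log₁₀(16.55) = 12.19 dB

12.19 dB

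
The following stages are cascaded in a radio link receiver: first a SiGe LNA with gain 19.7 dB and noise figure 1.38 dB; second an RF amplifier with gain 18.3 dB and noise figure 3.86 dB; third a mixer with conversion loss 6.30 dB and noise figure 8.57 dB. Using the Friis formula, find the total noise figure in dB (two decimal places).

Convert to linear (a loss of L dB is a gain of −L dB): F_i = 10^(NF_i/10), G_i = 10^(G_i,dB/10)
  Stage 1: F_1 = 10^(1.38/10) = 1.374, G_1 = 10^(19.7/10) = 93.33
  Stage 2: F_2 = 10^(3.86/10) = 2.432, G_2 = 10^(18.3/10) = 67.61
  Stage 3: F_3 = 10^(8.57/10) = 7.194, G_3 = 10^(−6.30/10) = 0.2344
Friis cascade:
  F = 1.374 + (2.432 − 1)/93.33 + (7.194 − 1)/6310 = 1.390
NF = 10 log₁₀(1.390) = 1.43 dB

1.43 dB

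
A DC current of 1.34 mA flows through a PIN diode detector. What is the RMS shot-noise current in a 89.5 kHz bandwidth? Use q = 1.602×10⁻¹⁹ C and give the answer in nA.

6.20 nA

I_n = √(2qI·B)
2qI·B = 2 × 1.602×10⁻¹⁹ × 1.34×10⁻³ × 8.95×10⁴ = 3.84×10⁻¹⁷ A²
I_n = √(3.84×10⁻¹⁷) = 6.20×10⁻⁹ A = 6.20 nA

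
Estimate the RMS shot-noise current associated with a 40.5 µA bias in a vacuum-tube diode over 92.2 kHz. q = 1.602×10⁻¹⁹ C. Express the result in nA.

I_n = √(2qI·B)
2qI·B = 2 × 1.602×10⁻¹⁹ × 4.05×10⁻⁵ × 9.22×10⁴ = 1.20×10⁻¹⁸ A²
I_n = √(1.20×10⁻¹⁸) = 1.09×10⁻⁹ A = 1.09 nA

1.09 nA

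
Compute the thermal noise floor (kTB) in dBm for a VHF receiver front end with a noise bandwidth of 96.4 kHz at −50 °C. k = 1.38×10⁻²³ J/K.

T = −50 °C + 273.15 = 223.15 K
P_n = kTB = 1.38×10⁻²³ × 223.15 × 9.64×10⁴ = 2.97×10⁻¹⁶ W
In dBm: 10 log₁₀(2.97×10⁻¹⁶ / 10⁻³) = −125.3 dBm

−125.3 dBm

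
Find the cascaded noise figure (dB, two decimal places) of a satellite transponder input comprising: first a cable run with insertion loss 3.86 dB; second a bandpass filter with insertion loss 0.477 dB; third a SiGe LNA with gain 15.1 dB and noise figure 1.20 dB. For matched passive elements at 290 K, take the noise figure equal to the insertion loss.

Convert to linear (a loss of L dB is a gain of −L dB): F_i = 10^(NF_i/10), G_i = 10^(G_i,dB/10)
  Stage 1: F_1 = 10^(3.86/10) = 2.432, G_1 = 10^(−3.86/10) = 0.4111
  Stage 2: F_2 = 10^(0.477/10) = 1.116, G_2 = 10^(−0.477/10) = 0.8960
  Stage 3: F_3 = 10^(1.20/10) = 1.318, G_3 = 10^(15.1/10) = 32.36
Friis cascade:
  F = 2.432 + (1.116 − 1)/0.4111 + (1.318 − 1)/0.3684 = 3.578
NF = 10 log₁₀(3.578) = 5.54 dB

5.54 dB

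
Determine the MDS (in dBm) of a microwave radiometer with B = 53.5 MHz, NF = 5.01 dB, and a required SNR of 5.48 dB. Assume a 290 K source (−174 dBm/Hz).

−86.2 dBm

Sensitivity = −174 + 10 log₁₀(B) + NF + SNR_min
= −174 + 77.28 + 5.01 + 5.48
= −86.23 dBm → −86.2 dBm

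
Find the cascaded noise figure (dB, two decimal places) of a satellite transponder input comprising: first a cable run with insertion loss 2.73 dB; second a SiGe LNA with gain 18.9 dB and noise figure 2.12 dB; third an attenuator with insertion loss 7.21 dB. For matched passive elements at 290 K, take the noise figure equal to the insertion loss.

Convert to linear (a loss of L dB is a gain of −L dB): F_i = 10^(NF_i/10), G_i = 10^(G_i,dB/10)
  Stage 1: F_1 = 10^(2.73/10) = 1.875, G_1 = 10^(−2.73/10) = 0.5333
  Stage 2: F_2 = 10^(2.12/10) = 1.629, G_2 = 10^(18.9/10) = 77.62
  Stage 3: F_3 = 10^(7.21/10) = 5.260, G_3 = 10^(−7.21/10) = 0.1901
Friis cascade:
  F = 1.875 + (1.629 − 1)/0.5333 + (5.260 − 1)/41.40 = 3.158
NF = 10 log₁₀(3.158) = 4.99 dB

4.99 dB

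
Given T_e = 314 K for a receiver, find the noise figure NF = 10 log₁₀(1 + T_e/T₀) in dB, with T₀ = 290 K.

3.19 dB

F = 1 + T_e/T₀ = 1 + 314/290 = 2.08276
NF = 10 log₁₀(2.08276) = 3.19 dB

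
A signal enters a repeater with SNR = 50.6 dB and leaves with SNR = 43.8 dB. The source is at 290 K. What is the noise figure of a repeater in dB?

6.8 dB

NF (dB) = SNR_in(dB) − SNR_out(dB) when the source is at T₀
NF = 50.6 − 43.8 = 6.8 dB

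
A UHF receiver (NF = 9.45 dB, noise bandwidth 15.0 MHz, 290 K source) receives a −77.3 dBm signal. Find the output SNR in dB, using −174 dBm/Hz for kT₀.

15.5 dB

Noise floor: N = −174 + 10 log₁₀(B) + NF
10 log₁₀(1.50×10⁷) = 71.76 dB
N = −174 + 71.76 + 9.45 = −92.79 dBm
SNR = P_sig − N = −77.3 − (−92.79) = 15.49 dB → 15.5 dB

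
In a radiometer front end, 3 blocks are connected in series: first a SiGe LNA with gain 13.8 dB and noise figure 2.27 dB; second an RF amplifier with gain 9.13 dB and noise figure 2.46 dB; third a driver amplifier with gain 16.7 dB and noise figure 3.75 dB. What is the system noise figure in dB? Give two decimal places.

2.37 dB

Convert to linear (a loss of L dB is a gain of −L dB): F_i = 10^(NF_i/10), G_i = 10^(G_i,dB/10)
  Stage 1: F_1 = 10^(2.27/10) = 1.687, G_1 = 10^(13.8/10) = 23.99
  Stage 2: F_2 = 10^(2.46/10) = 1.762, G_2 = 10^(9.13/10) = 8.185
  Stage 3: F_3 = 10^(3.75/10) = 2.371, G_3 = 10^(16.7/10) = 46.77
Friis cascade:
  F = 1.687 + (1.762 − 1)/23.99 + (2.371 − 1)/196.3 = 1.725
NF = 10 log₁₀(1.725) = 2.37 dB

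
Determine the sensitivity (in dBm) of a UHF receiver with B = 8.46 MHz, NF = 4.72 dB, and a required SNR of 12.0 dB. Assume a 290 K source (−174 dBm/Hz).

−88.0 dBm

Sensitivity = −174 + 10 log₁₀(B) + NF + SNR_min
= −174 + 69.27 + 4.72 + 12.0
= −88.01 dBm → −88.0 dBm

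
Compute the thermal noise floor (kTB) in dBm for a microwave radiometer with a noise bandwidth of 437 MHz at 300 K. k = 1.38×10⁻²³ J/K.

−87.4 dBm

P_n = kTB = 1.38×10⁻²³ × 300 × 4.37×10⁸ = 1.81×10⁻¹² W
In dBm: 10 log₁₀(1.81×10⁻¹² / 10⁻³) = −87.4 dBm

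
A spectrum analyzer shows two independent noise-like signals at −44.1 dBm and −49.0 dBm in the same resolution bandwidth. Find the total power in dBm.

Convert to linear, add, convert back:
P₁ = 3.89×10⁻⁸ W, P₂ = 1.26×10⁻⁸ W
P_tot = 5.15×10⁻⁸ W → 10 log₁₀(P_tot / 10⁻³) = −42.9 dBm

−42.9 dBm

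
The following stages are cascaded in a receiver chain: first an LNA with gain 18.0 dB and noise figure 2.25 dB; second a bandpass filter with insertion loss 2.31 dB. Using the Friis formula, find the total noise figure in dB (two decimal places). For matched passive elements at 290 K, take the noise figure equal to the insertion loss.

Convert to linear (a loss of L dB is a gain of −L dB): F_i = 10^(NF_i/10), G_i = 10^(G_i,dB/10)
  Stage 1: F_1 = 10^(2.25/10) = 1.679, G_1 = 10^(18.0/10) = 63.10
  Stage 2: F_2 = 10^(2.31/10) = 1.702, G_2 = 10^(−2.31/10) = 0.5875
Friis cascade:
  F = 1.679 + (1.702 − 1)/63.10 = 1.690
NF = 10 log₁₀(1.690) = 2.28 dB

2.28 dB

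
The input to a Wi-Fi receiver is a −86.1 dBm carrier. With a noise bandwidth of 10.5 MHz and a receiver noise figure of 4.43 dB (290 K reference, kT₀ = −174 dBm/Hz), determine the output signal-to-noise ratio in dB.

Noise floor: N = −174 + 10 log₁₀(B) + NF
10 log₁₀(1.05×10⁷) = 70.21 dB
N = −174 + 70.21 + 4.43 = −99.36 dBm
SNR = P_sig − N = −86.1 − (−99.36) = 13.26 dB → 13.3 dB

13.3 dB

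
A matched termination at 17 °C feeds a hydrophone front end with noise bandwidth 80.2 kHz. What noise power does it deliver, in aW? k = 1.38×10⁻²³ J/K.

321 aW

T = 17 °C + 273.15 = 290.15 K
P_n = kTB = 1.38×10⁻²³ × 290.15 × 8.02×10⁴ = 3.21×10⁻¹⁶ W = 321 aW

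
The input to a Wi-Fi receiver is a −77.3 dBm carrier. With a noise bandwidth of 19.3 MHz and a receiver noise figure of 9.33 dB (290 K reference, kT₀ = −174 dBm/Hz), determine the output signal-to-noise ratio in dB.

Noise floor: N = −174 + 10 log₁₀(B) + NF
10 log₁₀(1.93×10⁷) = 72.86 dB
N = −174 + 72.86 + 9.33 = −91.81 dBm
SNR = P_sig − N = −77.3 − (−91.81) = 14.51 dB → 14.5 dB

14.5 dB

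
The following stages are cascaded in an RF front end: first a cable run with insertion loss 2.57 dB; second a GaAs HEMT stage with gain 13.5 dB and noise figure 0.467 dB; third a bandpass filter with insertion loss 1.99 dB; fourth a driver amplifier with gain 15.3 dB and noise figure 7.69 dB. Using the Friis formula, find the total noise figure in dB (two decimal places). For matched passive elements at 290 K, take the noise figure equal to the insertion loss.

Convert to linear (a loss of L dB is a gain of −L dB): F_i = 10^(NF_i/10), G_i = 10^(G_i,dB/10)
  Stage 1: F_1 = 10^(2.57/10) = 1.807, G_1 = 10^(−2.57/10) = 0.5534
  Stage 2: F_2 = 10^(0.467/10) = 1.114, G_2 = 10^(13.5/10) = 22.39
  Stage 3: F_3 = 10^(1.99/10) = 1.581, G_3 = 10^(−1.99/10) = 0.6324
  Stage 4: F_4 = 10^(7.69/10) = 5.875, G_4 = 10^(15.3/10) = 33.88
Friis cascade:
  F = 1.807 + (1.114 − 1)/0.5534 + (1.581 − 1)/12.39 + (5.875 − 1)/7.834 = 2.682
NF = 10 log₁₀(2.682) = 4.28 dB

4.28 dB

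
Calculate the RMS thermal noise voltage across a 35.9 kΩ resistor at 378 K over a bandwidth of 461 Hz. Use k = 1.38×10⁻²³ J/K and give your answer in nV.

588 nV

V_n = √(4kTRB)
4kTRB = 4 × 1.38×10⁻²³ × 378 × 3.59×10⁴ × 4.61×10² = 3.45×10⁻¹³ V²
V_n = √(3.45×10⁻¹³) = 5.88×10⁻⁷ V = 588 nV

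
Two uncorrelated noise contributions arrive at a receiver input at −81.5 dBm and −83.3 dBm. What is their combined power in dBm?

Convert to linear, add, convert back:
P₁ = 7.08×10⁻¹² W, P₂ = 4.68×10⁻¹² W
P_tot = 1.18×10⁻¹¹ W → 10 log₁₀(P_tot / 10⁻³) = −79.3 dBm

−79.3 dBm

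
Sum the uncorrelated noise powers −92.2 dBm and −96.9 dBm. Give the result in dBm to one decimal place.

−90.9 dBm

Convert to linear, add, convert back:
P₁ = 6.03×10⁻¹³ W, P₂ = 2.04×10⁻¹³ W
P_tot = 8.07×10⁻¹³ W → 10 log₁₀(P_tot / 10⁻³) = −90.9 dBm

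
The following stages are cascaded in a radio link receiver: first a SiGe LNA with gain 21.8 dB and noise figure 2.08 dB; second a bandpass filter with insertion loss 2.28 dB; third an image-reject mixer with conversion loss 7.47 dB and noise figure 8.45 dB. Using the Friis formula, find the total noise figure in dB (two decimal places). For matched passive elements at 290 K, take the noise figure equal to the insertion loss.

Convert to linear (a loss of L dB is a gain of −L dB): F_i = 10^(NF_i/10), G_i = 10^(G_i,dB/10)
  Stage 1: F_1 = 10^(2.08/10) = 1.614, G_1 = 10^(21.8/10) = 151.4
  Stage 2: F_2 = 10^(2.28/10) = 1.690, G_2 = 10^(−2.28/10) = 0.5916
  Stage 3: F_3 = 10^(8.45/10) = 6.998, G_3 = 10^(−7.47/10) = 0.1791
Friis cascade:
  F = 1.614 + (1.690 − 1)/151.4 + (6.998 − 1)/89.54 = 1.686
NF = 10 log₁₀(1.686) = 2.27 dB

2.27 dB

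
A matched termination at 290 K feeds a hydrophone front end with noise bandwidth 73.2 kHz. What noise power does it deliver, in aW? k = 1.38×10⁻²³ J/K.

P_n = kTB = 1.38×10⁻²³ × 290 × 7.32×10⁴ = 2.93×10⁻¹⁶ W = 293 aW

293 aW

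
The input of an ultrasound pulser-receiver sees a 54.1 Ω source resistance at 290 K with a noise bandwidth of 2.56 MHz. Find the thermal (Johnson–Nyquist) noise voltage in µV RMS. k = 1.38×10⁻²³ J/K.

1.49 µV

V_n = √(4kTRB)
4kTRB = 4 × 1.38×10⁻²³ × 290 × 5.41×10¹ × 2.56×10⁶ = 2.22×10⁻¹² V²
V_n = √(2.22×10⁻¹²) = 1.49×10⁻⁶ V = 1.49 µV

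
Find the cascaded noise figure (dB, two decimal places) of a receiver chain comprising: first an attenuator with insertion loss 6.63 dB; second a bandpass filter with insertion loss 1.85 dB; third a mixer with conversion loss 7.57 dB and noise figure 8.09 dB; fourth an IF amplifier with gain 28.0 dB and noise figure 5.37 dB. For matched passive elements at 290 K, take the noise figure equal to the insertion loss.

Convert to linear (a loss of L dB is a gain of −L dB): F_i = 10^(NF_i/10), G_i = 10^(G_i,dB/10)
  Stage 1: F_1 = 10^(6.63/10) = 4.603, G_1 = 10^(−6.63/10) = 0.2173
  Stage 2: F_2 = 10^(1.85/10) = 1.531, G_2 = 10^(−1.85/10) = 0.6531
  Stage 3: F_3 = 10^(8.09/10) = 6.442, G_3 = 10^(−7.57/10) = 0.1750
  Stage 4: F_4 = 10^(5.37/10) = 3.443, G_4 = 10^(28.0/10) = 631.0
Friis cascade:
  F = 4.603 + (1.531 − 1)/0.2173 + (6.442 − 1)/0.1419 + (3.443 − 1)/0.02483 = 143.8
NF = 10 log₁₀(143.8) = 21.58 dB

21.58 dB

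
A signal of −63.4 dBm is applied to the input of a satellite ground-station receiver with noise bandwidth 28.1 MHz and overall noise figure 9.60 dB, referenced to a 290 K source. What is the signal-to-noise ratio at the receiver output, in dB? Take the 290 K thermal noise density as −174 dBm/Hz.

Noise floor: N = −174 + 10 log₁₀(B) + NF
10 log₁₀(2.81×10⁷) = 74.49 dB
N = −174 + 74.49 + 9.60 = −89.91 dBm
SNR = P_sig − N = −63.4 − (−89.91) = 26.51 dB → 26.5 dB

26.5 dB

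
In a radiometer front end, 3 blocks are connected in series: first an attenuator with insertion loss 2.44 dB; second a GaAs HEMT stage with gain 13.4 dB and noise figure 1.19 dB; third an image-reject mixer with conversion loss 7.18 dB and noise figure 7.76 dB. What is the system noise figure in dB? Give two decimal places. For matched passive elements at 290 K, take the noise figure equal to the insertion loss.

Convert to linear (a loss of L dB is a gain of −L dB): F_i = 10^(NF_i/10), G_i = 10^(G_i,dB/10)
  Stage 1: F_1 = 10^(2.44/10) = 1.754, G_1 = 10^(−2.44/10) = 0.5702
  Stage 2: F_2 = 10^(1.19/10) = 1.315, G_2 = 10^(13.4/10) = 21.88
  Stage 3: F_3 = 10^(7.76/10) = 5.970, G_3 = 10^(−7.18/10) = 0.1914
Friis cascade:
  F = 1.754 + (1.315 − 1)/0.5702 + (5.970 − 1)/12.47 = 2.705
NF = 10 log₁₀(2.705) = 4.32 dB

4.32 dB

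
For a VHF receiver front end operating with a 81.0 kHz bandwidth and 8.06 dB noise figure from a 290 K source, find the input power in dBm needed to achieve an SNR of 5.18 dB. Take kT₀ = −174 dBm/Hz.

Sensitivity = −174 + 10 log₁₀(B) + NF + SNR_min
= −174 + 49.08 + 8.06 + 5.18
= −111.68 dBm → −111.7 dBm

−111.7 dBm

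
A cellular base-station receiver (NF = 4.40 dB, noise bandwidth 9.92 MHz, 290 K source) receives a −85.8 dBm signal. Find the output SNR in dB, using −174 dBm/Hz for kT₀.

Noise floor: N = −174 + 10 log₁₀(B) + NF
10 log₁₀(9.92×10⁶) = 69.97 dB
N = −174 + 69.97 + 4.40 = −99.63 dBm
SNR = P_sig − N = −85.8 − (−99.63) = 13.83 dB → 13.8 dB

13.8 dB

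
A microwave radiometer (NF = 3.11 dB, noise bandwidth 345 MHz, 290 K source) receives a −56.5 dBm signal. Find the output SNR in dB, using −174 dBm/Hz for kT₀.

29.0 dB

Noise floor: N = −174 + 10 log₁₀(B) + NF
10 log₁₀(3.45×10⁸) = 85.38 dB
N = −174 + 85.38 + 3.11 = −85.51 dBm
SNR = P_sig − N = −56.5 − (−85.51) = 29.01 dB → 29.0 dB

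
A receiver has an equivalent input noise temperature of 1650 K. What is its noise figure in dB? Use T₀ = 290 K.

8.25 dB

F = 1 + T_e/T₀ = 1 + 1650/290 = 6.68966
NF = 10 log₁₀(6.68966) = 8.25 dB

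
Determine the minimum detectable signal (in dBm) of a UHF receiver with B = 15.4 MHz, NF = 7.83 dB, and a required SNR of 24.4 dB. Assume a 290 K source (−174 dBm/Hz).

−69.9 dBm

Sensitivity = −174 + 10 log₁₀(B) + NF + SNR_min
= −174 + 71.88 + 7.83 + 24.4
= −69.89 dBm → −69.9 dBm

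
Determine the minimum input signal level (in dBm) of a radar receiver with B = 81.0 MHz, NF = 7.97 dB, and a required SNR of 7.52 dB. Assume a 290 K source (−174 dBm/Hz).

−79.4 dBm

Sensitivity = −174 + 10 log₁₀(B) + NF + SNR_min
= −174 + 79.08 + 7.97 + 7.52
= −79.43 dBm → −79.4 dBm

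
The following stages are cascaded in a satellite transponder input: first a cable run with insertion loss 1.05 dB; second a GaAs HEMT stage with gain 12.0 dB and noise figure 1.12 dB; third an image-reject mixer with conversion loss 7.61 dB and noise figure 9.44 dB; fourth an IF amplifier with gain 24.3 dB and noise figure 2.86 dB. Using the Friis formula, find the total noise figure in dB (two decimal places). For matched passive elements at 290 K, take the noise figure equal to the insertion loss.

Convert to linear (a loss of L dB is a gain of −L dB): F_i = 10^(NF_i/10), G_i = 10^(G_i,dB/10)
  Stage 1: F_1 = 10^(1.05/10) = 1.274, G_1 = 10^(−1.05/10) = 0.7852
  Stage 2: F_2 = 10^(1.12/10) = 1.294, G_2 = 10^(12.0/10) = 15.85
  Stage 3: F_3 = 10^(9.44/10) = 8.790, G_3 = 10^(−7.61/10) = 0.1734
  Stage 4: F_4 = 10^(2.86/10) = 1.932, G_4 = 10^(24.3/10) = 269.2
Friis cascade:
  F = 1.274 + (1.294 − 1)/0.7852 + (8.790 − 1)/12.45 + (1.932 − 1)/2.158 = 2.706
NF = 10 log₁₀(2.706) = 4.32 dB

4.32 dB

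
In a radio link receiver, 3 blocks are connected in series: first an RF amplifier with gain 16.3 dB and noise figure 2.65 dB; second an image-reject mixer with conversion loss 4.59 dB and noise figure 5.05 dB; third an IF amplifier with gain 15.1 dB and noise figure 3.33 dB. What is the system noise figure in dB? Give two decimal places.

2.94 dB

Convert to linear (a loss of L dB is a gain of −L dB): F_i = 10^(NF_i/10), G_i = 10^(G_i,dB/10)
  Stage 1: F_1 = 10^(2.65/10) = 1.841, G_1 = 10^(16.3/10) = 42.66
  Stage 2: F_2 = 10^(5.05/10) = 3.199, G_2 = 10^(−4.59/10) = 0.3475
  Stage 3: F_3 = 10^(3.33/10) = 2.153, G_3 = 10^(15.1/10) = 32.36
Friis cascade:
  F = 1.841 + (3.199 − 1)/42.66 + (2.153 − 1)/14.83 = 1.970
NF = 10 log₁₀(1.970) = 2.94 dB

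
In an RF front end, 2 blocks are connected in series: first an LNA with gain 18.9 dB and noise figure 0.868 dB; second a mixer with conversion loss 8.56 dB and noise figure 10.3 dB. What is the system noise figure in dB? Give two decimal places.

1.29 dB

Convert to linear (a loss of L dB is a gain of −L dB): F_i = 10^(NF_i/10), G_i = 10^(G_i,dB/10)
  Stage 1: F_1 = 10^(0.868/10) = 1.221, G_1 = 10^(18.9/10) = 77.62
  Stage 2: F_2 = 10^(10.3/10) = 10.72, G_2 = 10^(−8.56/10) = 0.1393
Friis cascade:
  F = 1.221 + (10.72 − 1)/77.62 = 1.346
NF = 10 log₁₀(1.346) = 1.29 dB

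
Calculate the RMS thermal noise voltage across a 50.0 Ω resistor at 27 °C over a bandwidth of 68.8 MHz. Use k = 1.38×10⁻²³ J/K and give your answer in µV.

T = 27 °C + 273.15 = 300.15 K
V_n = √(4kTRB)
4kTRB = 4 × 1.38×10⁻²³ × 300.15 × 5.00×10¹ × 6.88×10⁷ = 5.70×10⁻¹¹ V²
V_n = √(5.70×10⁻¹¹) = 7.55×10⁻⁶ V = 7.55 µV

7.55 µV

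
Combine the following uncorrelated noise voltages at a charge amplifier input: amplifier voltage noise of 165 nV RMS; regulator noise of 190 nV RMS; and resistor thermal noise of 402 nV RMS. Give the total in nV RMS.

474 nV

Uncorrelated sources add in power (mean-square): V_tot = √(ΣV_i²)
V_tot = √[(1.65×10⁻⁷)² + (1.90×10⁻⁷)² + (4.02×10⁻⁷)²] = 4.74×10⁻⁷ V = 474 nV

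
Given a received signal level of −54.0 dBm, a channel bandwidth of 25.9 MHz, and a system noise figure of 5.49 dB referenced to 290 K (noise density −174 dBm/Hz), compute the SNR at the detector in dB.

Noise floor: N = −174 + 10 log₁₀(B) + NF
10 log₁₀(2.59×10⁷) = 74.13 dB
N = −174 + 74.13 + 5.49 = −94.38 dBm
SNR = P_sig − N = −54.0 − (−94.38) = 40.38 dB → 40.4 dB

40.4 dB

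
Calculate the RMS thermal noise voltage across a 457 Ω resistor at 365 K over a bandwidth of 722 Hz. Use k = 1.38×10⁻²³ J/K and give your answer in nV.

V_n = √(4kTRB)
4kTRB = 4 × 1.38×10⁻²³ × 365 × 4.57×10² × 7.22×10² = 6.65×10⁻¹⁵ V²
V_n = √(6.65×10⁻¹⁵) = 8.15×10⁻⁸ V = 81.5 nV

81.5 nV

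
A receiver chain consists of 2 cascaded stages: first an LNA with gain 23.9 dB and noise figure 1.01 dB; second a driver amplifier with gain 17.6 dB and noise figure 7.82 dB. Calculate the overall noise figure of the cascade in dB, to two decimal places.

1.08 dB

Convert to linear (a loss of L dB is a gain of −L dB): F_i = 10^(NF_i/10), G_i = 10^(G_i,dB/10)
  Stage 1: F_1 = 10^(1.01/10) = 1.262, G_1 = 10^(23.9/10) = 245.5
  Stage 2: F_2 = 10^(7.82/10) = 6.053, G_2 = 10^(17.6/10) = 57.54
Friis cascade:
  F = 1.262 + (6.053 − 1)/245.5 = 1.282
NF = 10 log₁₀(1.282) = 1.08 dB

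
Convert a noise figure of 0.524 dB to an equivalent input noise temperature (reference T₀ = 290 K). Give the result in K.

37.2 K

F = 10^(0.524/10) = 1.12824
T_e = (F − 1)·T₀ = (1.12824 − 1) × 290 = 37.2 K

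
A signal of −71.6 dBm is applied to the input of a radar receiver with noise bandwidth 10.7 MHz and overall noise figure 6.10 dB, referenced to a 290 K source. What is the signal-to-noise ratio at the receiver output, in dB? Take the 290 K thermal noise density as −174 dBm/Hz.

Noise floor: N = −174 + 10 log₁₀(B) + NF
10 log₁₀(1.07×10⁷) = 70.29 dB
N = −174 + 70.29 + 6.10 = −97.61 dBm
SNR = P_sig − N = −71.6 − (−97.61) = 26.01 dB → 26.0 dB

26.0 dB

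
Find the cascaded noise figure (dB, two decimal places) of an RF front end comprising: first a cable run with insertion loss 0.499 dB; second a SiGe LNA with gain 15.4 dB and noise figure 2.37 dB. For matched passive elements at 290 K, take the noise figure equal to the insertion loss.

2.87 dB

Convert to linear (a loss of L dB is a gain of −L dB): F_i = 10^(NF_i/10), G_i = 10^(G_i,dB/10)
  Stage 1: F_1 = 10^(0.499/10) = 1.122, G_1 = 10^(−0.499/10) = 0.8915
  Stage 2: F_2 = 10^(2.37/10) = 1.726, G_2 = 10^(15.4/10) = 34.67
Friis cascade:
  F = 1.122 + (1.726 − 1)/0.8915 = 1.936
NF = 10 log₁₀(1.936) = 2.87 dB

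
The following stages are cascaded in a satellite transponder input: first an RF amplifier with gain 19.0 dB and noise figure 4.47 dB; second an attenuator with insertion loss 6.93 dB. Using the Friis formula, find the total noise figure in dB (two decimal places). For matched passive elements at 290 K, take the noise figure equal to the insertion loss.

4.55 dB

Convert to linear (a loss of L dB is a gain of −L dB): F_i = 10^(NF_i/10), G_i = 10^(G_i,dB/10)
  Stage 1: F_1 = 10^(4.47/10) = 2.799, G_1 = 10^(19.0/10) = 79.43
  Stage 2: F_2 = 10^(6.93/10) = 4.932, G_2 = 10^(−6.93/10) = 0.2028
Friis cascade:
  F = 2.799 + (4.932 − 1)/79.43 = 2.848
NF = 10 log₁₀(2.848) = 4.55 dB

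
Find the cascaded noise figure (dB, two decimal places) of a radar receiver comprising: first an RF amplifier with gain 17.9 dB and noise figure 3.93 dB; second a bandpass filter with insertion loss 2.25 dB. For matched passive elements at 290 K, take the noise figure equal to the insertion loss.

Convert to linear (a loss of L dB is a gain of −L dB): F_i = 10^(NF_i/10), G_i = 10^(G_i,dB/10)
  Stage 1: F_1 = 10^(3.93/10) = 2.472, G_1 = 10^(17.9/10) = 61.66
  Stage 2: F_2 = 10^(2.25/10) = 1.679, G_2 = 10^(−2.25/10) = 0.5957
Friis cascade:
  F = 2.472 + (1.679 − 1)/61.66 = 2.483
NF = 10 log₁₀(2.483) = 3.95 dB

3.95 dB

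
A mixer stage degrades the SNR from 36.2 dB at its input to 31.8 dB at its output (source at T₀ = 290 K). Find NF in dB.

4.4 dB

NF (dB) = SNR_in(dB) − SNR_out(dB) when the source is at T₀
NF = 36.2 − 31.8 = 4.4 dB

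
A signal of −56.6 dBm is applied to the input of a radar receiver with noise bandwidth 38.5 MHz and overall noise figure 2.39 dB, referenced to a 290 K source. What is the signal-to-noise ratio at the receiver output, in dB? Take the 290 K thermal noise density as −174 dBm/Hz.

39.2 dB

Noise floor: N = −174 + 10 log₁₀(B) + NF
10 log₁₀(3.85×10⁷) = 75.85 dB
N = −174 + 75.85 + 2.39 = −95.76 dBm
SNR = P_sig − N = −56.6 − (−95.76) = 39.16 dB → 39.2 dB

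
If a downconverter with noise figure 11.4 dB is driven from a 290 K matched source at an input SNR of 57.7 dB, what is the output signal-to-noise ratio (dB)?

By definition F = SNR_in/SNR_out, so in dB: SNR_out = SNR_in − NF
SNR_out = 57.7 − 11.4 = 46.3 dB

46.3 dB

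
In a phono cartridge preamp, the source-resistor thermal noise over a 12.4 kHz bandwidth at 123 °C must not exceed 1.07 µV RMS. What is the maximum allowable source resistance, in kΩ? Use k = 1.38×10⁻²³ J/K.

T = 123 °C + 273.15 = 396.15 K
Johnson–Nyquist: V_n = √(4kTRB) ⇒ R = V_n² / (4kTB)
4kTB = 4 × 1.38×10⁻²³ × 396.15 × 1.24×10⁴ = 2.71×10⁻¹⁶
R = (1.07×10⁻⁶)² / 2.71×10⁻¹⁶ = 4.22×10³ Ω = 4.22 kΩ

4.22 kΩ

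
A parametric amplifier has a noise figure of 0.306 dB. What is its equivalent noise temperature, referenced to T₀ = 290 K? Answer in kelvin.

21.2 K

F = 10^(0.306/10) = 1.073
T_e = (F − 1)·T₀ = (1.073 − 1) × 290 = 21.2 K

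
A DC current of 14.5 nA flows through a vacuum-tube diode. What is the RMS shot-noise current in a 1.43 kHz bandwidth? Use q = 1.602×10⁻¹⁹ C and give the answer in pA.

I_n = √(2qI·B)
2qI·B = 2 × 1.602×10⁻¹⁹ × 1.45×10⁻⁸ × 1.43×10³ = 6.64×10⁻²⁴ A²
I_n = √(6.64×10⁻²⁴) = 2.58×10⁻¹² A = 2.58 pA

2.58 pA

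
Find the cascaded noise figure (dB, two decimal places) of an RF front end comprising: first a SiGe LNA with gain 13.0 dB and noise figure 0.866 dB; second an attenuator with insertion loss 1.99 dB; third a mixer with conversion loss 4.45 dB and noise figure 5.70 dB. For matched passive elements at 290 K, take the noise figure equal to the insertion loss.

1.66 dB

Convert to linear (a loss of L dB is a gain of −L dB): F_i = 10^(NF_i/10), G_i = 10^(G_i,dB/10)
  Stage 1: F_1 = 10^(0.866/10) = 1.221, G_1 = 10^(13.0/10) = 19.95
  Stage 2: F_2 = 10^(1.99/10) = 1.581, G_2 = 10^(−1.99/10) = 0.6324
  Stage 3: F_3 = 10^(5.70/10) = 3.715, G_3 = 10^(−4.45/10) = 0.3589
Friis cascade:
  F = 1.221 + (1.581 − 1)/19.95 + (3.715 − 1)/12.62 = 1.465
NF = 10 log₁₀(1.465) = 1.66 dB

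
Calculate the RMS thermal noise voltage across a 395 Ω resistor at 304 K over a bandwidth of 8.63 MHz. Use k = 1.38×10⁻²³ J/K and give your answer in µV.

7.56 µV

V_n = √(4kTRB)
4kTRB = 4 × 1.38×10⁻²³ × 304 × 3.95×10² × 8.63×10⁶ = 5.72×10⁻¹¹ V²
V_n = √(5.72×10⁻¹¹) = 7.56×10⁻⁶ V = 7.56 µV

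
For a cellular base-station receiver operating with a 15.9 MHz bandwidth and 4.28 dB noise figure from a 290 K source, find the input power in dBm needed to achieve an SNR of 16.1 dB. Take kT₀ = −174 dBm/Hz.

Sensitivity = −174 + 10 log₁₀(B) + NF + SNR_min
= −174 + 72.01 + 4.28 + 16.1
= −81.61 dBm → −81.6 dBm

−81.6 dBm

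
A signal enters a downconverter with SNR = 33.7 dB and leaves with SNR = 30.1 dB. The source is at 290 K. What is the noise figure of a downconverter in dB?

NF (dB) = SNR_in(dB) − SNR_out(dB) when the source is at T₀
NF = 33.7 − 30.1 = 3.6 dB

3.6 dB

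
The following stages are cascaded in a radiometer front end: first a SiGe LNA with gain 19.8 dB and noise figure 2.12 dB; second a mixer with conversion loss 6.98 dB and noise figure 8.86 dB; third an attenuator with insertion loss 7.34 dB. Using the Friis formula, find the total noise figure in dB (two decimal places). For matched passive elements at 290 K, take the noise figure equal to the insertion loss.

Convert to linear (a loss of L dB is a gain of −L dB): F_i = 10^(NF_i/10), G_i = 10^(G_i,dB/10)
  Stage 1: F_1 = 10^(2.12/10) = 1.629, G_1 = 10^(19.8/10) = 95.50
  Stage 2: F_2 = 10^(8.86/10) = 7.691, G_2 = 10^(−6.98/10) = 0.2004
  Stage 3: F_3 = 10^(7.34/10) = 5.420, G_3 = 10^(−7.34/10) = 0.1845
Friis cascade:
  F = 1.629 + (7.691 − 1)/95.50 + (5.420 − 1)/19.14 = 1.930
NF = 10 log₁₀(1.930) = 2.86 dB

2.86 dB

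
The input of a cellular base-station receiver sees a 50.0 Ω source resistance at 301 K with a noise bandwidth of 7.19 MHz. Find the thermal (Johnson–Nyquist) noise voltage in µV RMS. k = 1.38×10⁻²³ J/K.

V_n = √(4kTRB)
4kTRB = 4 × 1.38×10⁻²³ × 301 × 5.00×10¹ × 7.19×10⁶ = 5.97×10⁻¹² V²
V_n = √(5.97×10⁻¹²) = 2.44×10⁻⁶ V = 2.44 µV

2.44 µV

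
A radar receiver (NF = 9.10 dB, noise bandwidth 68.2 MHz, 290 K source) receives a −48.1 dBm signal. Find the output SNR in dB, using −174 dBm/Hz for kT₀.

38.5 dB

Noise floor: N = −174 + 10 log₁₀(B) + NF
10 log₁₀(6.82×10⁷) = 78.34 dB
N = −174 + 78.34 + 9.10 = −86.56 dBm
SNR = P_sig − N = −48.1 − (−86.56) = 38.46 dB → 38.5 dB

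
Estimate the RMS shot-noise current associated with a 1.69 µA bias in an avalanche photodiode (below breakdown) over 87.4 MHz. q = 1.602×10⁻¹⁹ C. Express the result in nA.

I_n = √(2qI·B)
2qI·B = 2 × 1.602×10⁻¹⁹ × 1.69×10⁻⁶ × 8.74×10⁷ = 4.73×10⁻¹⁷ A²
I_n = √(4.73×10⁻¹⁷) = 6.88×10⁻⁹ A = 6.88 nA

6.88 nA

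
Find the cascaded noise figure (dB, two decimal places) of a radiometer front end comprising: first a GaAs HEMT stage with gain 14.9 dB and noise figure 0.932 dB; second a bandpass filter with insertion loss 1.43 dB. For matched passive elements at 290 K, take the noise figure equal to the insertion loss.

0.98 dB

Convert to linear (a loss of L dB is a gain of −L dB): F_i = 10^(NF_i/10), G_i = 10^(G_i,dB/10)
  Stage 1: F_1 = 10^(0.932/10) = 1.239, G_1 = 10^(14.9/10) = 30.90
  Stage 2: F_2 = 10^(1.43/10) = 1.390, G_2 = 10^(−1.43/10) = 0.7194
Friis cascade:
  F = 1.239 + (1.390 − 1)/30.90 = 1.252
NF = 10 log₁₀(1.252) = 0.98 dB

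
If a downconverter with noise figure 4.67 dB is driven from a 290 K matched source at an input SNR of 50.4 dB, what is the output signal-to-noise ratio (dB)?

By definition F = SNR_in/SNR_out, so in dB: SNR_out = SNR_in − NF
SNR_out = 50.4 − 4.67 = 45.73 dB

45.73 dB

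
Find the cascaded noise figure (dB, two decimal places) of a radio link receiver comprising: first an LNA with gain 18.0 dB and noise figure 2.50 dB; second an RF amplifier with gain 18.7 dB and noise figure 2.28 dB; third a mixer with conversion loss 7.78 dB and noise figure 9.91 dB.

2.53 dB

Convert to linear (a loss of L dB is a gain of −L dB): F_i = 10^(NF_i/10), G_i = 10^(G_i,dB/10)
  Stage 1: F_1 = 10^(2.50/10) = 1.778, G_1 = 10^(18.0/10) = 63.10
  Stage 2: F_2 = 10^(2.28/10) = 1.690, G_2 = 10^(18.7/10) = 74.13
  Stage 3: F_3 = 10^(9.91/10) = 9.795, G_3 = 10^(−7.78/10) = 0.1667
Friis cascade:
  F = 1.778 + (1.690 − 1)/63.10 + (9.795 − 1)/4677 = 1.791
NF = 10 log₁₀(1.791) = 2.53 dB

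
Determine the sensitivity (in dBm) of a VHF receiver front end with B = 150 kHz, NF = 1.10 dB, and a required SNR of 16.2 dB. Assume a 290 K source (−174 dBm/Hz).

−104.9 dBm

Sensitivity = −174 + 10 log₁₀(B) + NF + SNR_min
= −174 + 51.76 + 1.10 + 16.2
= −104.94 dBm → −104.9 dBm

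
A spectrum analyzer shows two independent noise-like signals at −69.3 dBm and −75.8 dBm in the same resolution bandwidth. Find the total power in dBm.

Convert to linear, add, convert back:
P₁ = 1.17×10⁻¹⁰ W, P₂ = 2.63×10⁻¹¹ W
P_tot = 1.44×10⁻¹⁰ W → 10 log₁₀(P_tot / 10⁻³) = −68.4 dBm

−68.4 dBm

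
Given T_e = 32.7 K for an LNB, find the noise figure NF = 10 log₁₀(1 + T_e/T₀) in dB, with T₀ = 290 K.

F = 1 + T_e/T₀ = 1 + 32.7/290 = 1.11276
NF = 10 log₁₀(1.11276) = 0.464 dB

0.464 dB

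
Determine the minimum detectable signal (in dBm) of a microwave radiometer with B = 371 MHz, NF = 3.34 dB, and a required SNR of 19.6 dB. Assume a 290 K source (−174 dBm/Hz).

−65.4 dBm

Sensitivity = −174 + 10 log₁₀(B) + NF + SNR_min
= −174 + 85.69 + 3.34 + 19.6
= −65.37 dBm → −65.4 dBm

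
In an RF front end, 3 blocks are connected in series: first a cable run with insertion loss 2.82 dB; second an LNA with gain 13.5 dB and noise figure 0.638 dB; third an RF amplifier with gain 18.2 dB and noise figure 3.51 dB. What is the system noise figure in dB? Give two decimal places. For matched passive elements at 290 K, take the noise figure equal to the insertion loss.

Convert to linear (a loss of L dB is a gain of −L dB): F_i = 10^(NF_i/10), G_i = 10^(G_i,dB/10)
  Stage 1: F_1 = 10^(2.82/10) = 1.914, G_1 = 10^(−2.82/10) = 0.5224
  Stage 2: F_2 = 10^(0.638/10) = 1.158, G_2 = 10^(13.5/10) = 22.39
  Stage 3: F_3 = 10^(3.51/10) = 2.244, G_3 = 10^(18.2/10) = 66.07
Friis cascade:
  F = 1.914 + (1.158 − 1)/0.5224 + (2.244 − 1)/11.69 = 2.324
NF = 10 log₁₀(2.324) = 3.66 dB

3.66 dB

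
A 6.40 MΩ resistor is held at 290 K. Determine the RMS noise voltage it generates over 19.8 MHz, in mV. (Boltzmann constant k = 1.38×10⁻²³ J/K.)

V_n = √(4kTRB)
4kTRB = 4 × 1.38×10⁻²³ × 290 × 6.40×10⁶ × 1.98×10⁷ = 2.03×10⁻⁶ V²
V_n = √(2.03×10⁻⁶) = 1.42×10⁻³ V = 1.42 mV

1.42 mV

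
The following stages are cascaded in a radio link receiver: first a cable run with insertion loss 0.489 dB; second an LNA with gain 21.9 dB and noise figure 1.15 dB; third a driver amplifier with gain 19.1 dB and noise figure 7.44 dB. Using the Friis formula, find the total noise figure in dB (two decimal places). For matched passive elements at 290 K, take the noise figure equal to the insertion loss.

1.74 dB

Convert to linear (a loss of L dB is a gain of −L dB): F_i = 10^(NF_i/10), G_i = 10^(G_i,dB/10)
  Stage 1: F_1 = 10^(0.489/10) = 1.119, G_1 = 10^(−0.489/10) = 0.8935
  Stage 2: F_2 = 10^(1.15/10) = 1.303, G_2 = 10^(21.9/10) = 154.9
  Stage 3: F_3 = 10^(7.44/10) = 5.546, G_3 = 10^(19.1/10) = 81.28
Friis cascade:
  F = 1.119 + (1.303 − 1)/0.8935 + (5.546 − 1)/138.4 = 1.491
NF = 10 log₁₀(1.491) = 1.74 dB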